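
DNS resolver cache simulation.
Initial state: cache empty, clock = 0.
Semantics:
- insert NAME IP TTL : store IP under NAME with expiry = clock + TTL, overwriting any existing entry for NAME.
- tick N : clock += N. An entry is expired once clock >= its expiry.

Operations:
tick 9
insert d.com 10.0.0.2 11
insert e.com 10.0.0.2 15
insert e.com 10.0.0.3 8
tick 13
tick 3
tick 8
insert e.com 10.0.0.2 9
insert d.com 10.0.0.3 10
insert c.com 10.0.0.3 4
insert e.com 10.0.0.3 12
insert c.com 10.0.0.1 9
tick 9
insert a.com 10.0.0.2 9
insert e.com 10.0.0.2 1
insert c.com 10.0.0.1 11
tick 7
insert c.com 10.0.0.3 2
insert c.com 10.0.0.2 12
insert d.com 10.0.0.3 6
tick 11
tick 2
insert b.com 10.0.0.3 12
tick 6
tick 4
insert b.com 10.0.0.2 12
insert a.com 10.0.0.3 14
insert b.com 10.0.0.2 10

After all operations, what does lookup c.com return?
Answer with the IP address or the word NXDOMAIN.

Answer: NXDOMAIN

Derivation:
Op 1: tick 9 -> clock=9.
Op 2: insert d.com -> 10.0.0.2 (expiry=9+11=20). clock=9
Op 3: insert e.com -> 10.0.0.2 (expiry=9+15=24). clock=9
Op 4: insert e.com -> 10.0.0.3 (expiry=9+8=17). clock=9
Op 5: tick 13 -> clock=22. purged={d.com,e.com}
Op 6: tick 3 -> clock=25.
Op 7: tick 8 -> clock=33.
Op 8: insert e.com -> 10.0.0.2 (expiry=33+9=42). clock=33
Op 9: insert d.com -> 10.0.0.3 (expiry=33+10=43). clock=33
Op 10: insert c.com -> 10.0.0.3 (expiry=33+4=37). clock=33
Op 11: insert e.com -> 10.0.0.3 (expiry=33+12=45). clock=33
Op 12: insert c.com -> 10.0.0.1 (expiry=33+9=42). clock=33
Op 13: tick 9 -> clock=42. purged={c.com}
Op 14: insert a.com -> 10.0.0.2 (expiry=42+9=51). clock=42
Op 15: insert e.com -> 10.0.0.2 (expiry=42+1=43). clock=42
Op 16: insert c.com -> 10.0.0.1 (expiry=42+11=53). clock=42
Op 17: tick 7 -> clock=49. purged={d.com,e.com}
Op 18: insert c.com -> 10.0.0.3 (expiry=49+2=51). clock=49
Op 19: insert c.com -> 10.0.0.2 (expiry=49+12=61). clock=49
Op 20: insert d.com -> 10.0.0.3 (expiry=49+6=55). clock=49
Op 21: tick 11 -> clock=60. purged={a.com,d.com}
Op 22: tick 2 -> clock=62. purged={c.com}
Op 23: insert b.com -> 10.0.0.3 (expiry=62+12=74). clock=62
Op 24: tick 6 -> clock=68.
Op 25: tick 4 -> clock=72.
Op 26: insert b.com -> 10.0.0.2 (expiry=72+12=84). clock=72
Op 27: insert a.com -> 10.0.0.3 (expiry=72+14=86). clock=72
Op 28: insert b.com -> 10.0.0.2 (expiry=72+10=82). clock=72
lookup c.com: not in cache (expired or never inserted)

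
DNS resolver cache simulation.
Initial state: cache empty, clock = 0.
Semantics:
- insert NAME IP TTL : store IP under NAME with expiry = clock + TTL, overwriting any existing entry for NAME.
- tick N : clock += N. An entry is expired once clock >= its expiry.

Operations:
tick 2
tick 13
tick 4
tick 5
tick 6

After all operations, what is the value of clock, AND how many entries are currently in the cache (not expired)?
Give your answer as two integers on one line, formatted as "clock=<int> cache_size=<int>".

Op 1: tick 2 -> clock=2.
Op 2: tick 13 -> clock=15.
Op 3: tick 4 -> clock=19.
Op 4: tick 5 -> clock=24.
Op 5: tick 6 -> clock=30.
Final clock = 30
Final cache (unexpired): {} -> size=0

Answer: clock=30 cache_size=0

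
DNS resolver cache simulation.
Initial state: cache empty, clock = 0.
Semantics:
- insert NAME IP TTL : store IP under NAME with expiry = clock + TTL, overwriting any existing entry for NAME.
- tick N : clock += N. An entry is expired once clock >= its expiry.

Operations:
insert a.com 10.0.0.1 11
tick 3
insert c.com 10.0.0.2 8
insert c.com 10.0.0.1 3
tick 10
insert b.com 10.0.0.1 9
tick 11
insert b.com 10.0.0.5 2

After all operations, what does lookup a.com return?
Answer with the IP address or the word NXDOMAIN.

Op 1: insert a.com -> 10.0.0.1 (expiry=0+11=11). clock=0
Op 2: tick 3 -> clock=3.
Op 3: insert c.com -> 10.0.0.2 (expiry=3+8=11). clock=3
Op 4: insert c.com -> 10.0.0.1 (expiry=3+3=6). clock=3
Op 5: tick 10 -> clock=13. purged={a.com,c.com}
Op 6: insert b.com -> 10.0.0.1 (expiry=13+9=22). clock=13
Op 7: tick 11 -> clock=24. purged={b.com}
Op 8: insert b.com -> 10.0.0.5 (expiry=24+2=26). clock=24
lookup a.com: not in cache (expired or never inserted)

Answer: NXDOMAIN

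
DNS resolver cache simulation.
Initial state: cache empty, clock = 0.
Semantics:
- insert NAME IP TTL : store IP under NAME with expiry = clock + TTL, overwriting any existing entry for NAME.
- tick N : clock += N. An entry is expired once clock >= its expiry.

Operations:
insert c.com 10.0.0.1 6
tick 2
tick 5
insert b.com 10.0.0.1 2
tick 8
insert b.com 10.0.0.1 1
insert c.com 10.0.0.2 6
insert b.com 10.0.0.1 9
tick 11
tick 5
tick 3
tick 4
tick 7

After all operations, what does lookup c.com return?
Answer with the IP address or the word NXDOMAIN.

Op 1: insert c.com -> 10.0.0.1 (expiry=0+6=6). clock=0
Op 2: tick 2 -> clock=2.
Op 3: tick 5 -> clock=7. purged={c.com}
Op 4: insert b.com -> 10.0.0.1 (expiry=7+2=9). clock=7
Op 5: tick 8 -> clock=15. purged={b.com}
Op 6: insert b.com -> 10.0.0.1 (expiry=15+1=16). clock=15
Op 7: insert c.com -> 10.0.0.2 (expiry=15+6=21). clock=15
Op 8: insert b.com -> 10.0.0.1 (expiry=15+9=24). clock=15
Op 9: tick 11 -> clock=26. purged={b.com,c.com}
Op 10: tick 5 -> clock=31.
Op 11: tick 3 -> clock=34.
Op 12: tick 4 -> clock=38.
Op 13: tick 7 -> clock=45.
lookup c.com: not in cache (expired or never inserted)

Answer: NXDOMAIN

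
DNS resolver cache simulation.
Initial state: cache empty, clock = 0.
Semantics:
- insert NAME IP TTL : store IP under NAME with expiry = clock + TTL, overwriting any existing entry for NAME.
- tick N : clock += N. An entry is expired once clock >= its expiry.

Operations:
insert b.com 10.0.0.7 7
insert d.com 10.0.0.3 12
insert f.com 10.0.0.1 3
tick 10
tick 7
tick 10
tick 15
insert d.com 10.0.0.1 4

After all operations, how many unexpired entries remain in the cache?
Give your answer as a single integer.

Op 1: insert b.com -> 10.0.0.7 (expiry=0+7=7). clock=0
Op 2: insert d.com -> 10.0.0.3 (expiry=0+12=12). clock=0
Op 3: insert f.com -> 10.0.0.1 (expiry=0+3=3). clock=0
Op 4: tick 10 -> clock=10. purged={b.com,f.com}
Op 5: tick 7 -> clock=17. purged={d.com}
Op 6: tick 10 -> clock=27.
Op 7: tick 15 -> clock=42.
Op 8: insert d.com -> 10.0.0.1 (expiry=42+4=46). clock=42
Final cache (unexpired): {d.com} -> size=1

Answer: 1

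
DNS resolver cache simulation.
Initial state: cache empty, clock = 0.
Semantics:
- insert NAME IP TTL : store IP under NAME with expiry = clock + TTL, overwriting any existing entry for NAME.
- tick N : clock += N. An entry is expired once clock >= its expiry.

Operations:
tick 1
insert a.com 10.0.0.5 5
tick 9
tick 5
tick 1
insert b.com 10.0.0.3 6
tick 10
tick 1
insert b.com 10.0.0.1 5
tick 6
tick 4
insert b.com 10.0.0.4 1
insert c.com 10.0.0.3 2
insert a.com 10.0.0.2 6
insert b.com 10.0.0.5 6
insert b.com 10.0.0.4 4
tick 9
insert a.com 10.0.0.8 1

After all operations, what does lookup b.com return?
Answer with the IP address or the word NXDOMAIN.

Answer: NXDOMAIN

Derivation:
Op 1: tick 1 -> clock=1.
Op 2: insert a.com -> 10.0.0.5 (expiry=1+5=6). clock=1
Op 3: tick 9 -> clock=10. purged={a.com}
Op 4: tick 5 -> clock=15.
Op 5: tick 1 -> clock=16.
Op 6: insert b.com -> 10.0.0.3 (expiry=16+6=22). clock=16
Op 7: tick 10 -> clock=26. purged={b.com}
Op 8: tick 1 -> clock=27.
Op 9: insert b.com -> 10.0.0.1 (expiry=27+5=32). clock=27
Op 10: tick 6 -> clock=33. purged={b.com}
Op 11: tick 4 -> clock=37.
Op 12: insert b.com -> 10.0.0.4 (expiry=37+1=38). clock=37
Op 13: insert c.com -> 10.0.0.3 (expiry=37+2=39). clock=37
Op 14: insert a.com -> 10.0.0.2 (expiry=37+6=43). clock=37
Op 15: insert b.com -> 10.0.0.5 (expiry=37+6=43). clock=37
Op 16: insert b.com -> 10.0.0.4 (expiry=37+4=41). clock=37
Op 17: tick 9 -> clock=46. purged={a.com,b.com,c.com}
Op 18: insert a.com -> 10.0.0.8 (expiry=46+1=47). clock=46
lookup b.com: not in cache (expired or never inserted)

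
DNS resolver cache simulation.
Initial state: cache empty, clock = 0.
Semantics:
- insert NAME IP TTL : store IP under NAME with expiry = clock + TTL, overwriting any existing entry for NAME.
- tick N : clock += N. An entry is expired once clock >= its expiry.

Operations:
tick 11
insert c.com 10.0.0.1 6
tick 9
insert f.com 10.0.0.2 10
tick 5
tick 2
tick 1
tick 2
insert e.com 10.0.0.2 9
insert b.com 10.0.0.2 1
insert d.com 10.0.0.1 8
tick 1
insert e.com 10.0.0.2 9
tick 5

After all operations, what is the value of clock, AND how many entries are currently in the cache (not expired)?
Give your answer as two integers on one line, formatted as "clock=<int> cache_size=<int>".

Answer: clock=36 cache_size=2

Derivation:
Op 1: tick 11 -> clock=11.
Op 2: insert c.com -> 10.0.0.1 (expiry=11+6=17). clock=11
Op 3: tick 9 -> clock=20. purged={c.com}
Op 4: insert f.com -> 10.0.0.2 (expiry=20+10=30). clock=20
Op 5: tick 5 -> clock=25.
Op 6: tick 2 -> clock=27.
Op 7: tick 1 -> clock=28.
Op 8: tick 2 -> clock=30. purged={f.com}
Op 9: insert e.com -> 10.0.0.2 (expiry=30+9=39). clock=30
Op 10: insert b.com -> 10.0.0.2 (expiry=30+1=31). clock=30
Op 11: insert d.com -> 10.0.0.1 (expiry=30+8=38). clock=30
Op 12: tick 1 -> clock=31. purged={b.com}
Op 13: insert e.com -> 10.0.0.2 (expiry=31+9=40). clock=31
Op 14: tick 5 -> clock=36.
Final clock = 36
Final cache (unexpired): {d.com,e.com} -> size=2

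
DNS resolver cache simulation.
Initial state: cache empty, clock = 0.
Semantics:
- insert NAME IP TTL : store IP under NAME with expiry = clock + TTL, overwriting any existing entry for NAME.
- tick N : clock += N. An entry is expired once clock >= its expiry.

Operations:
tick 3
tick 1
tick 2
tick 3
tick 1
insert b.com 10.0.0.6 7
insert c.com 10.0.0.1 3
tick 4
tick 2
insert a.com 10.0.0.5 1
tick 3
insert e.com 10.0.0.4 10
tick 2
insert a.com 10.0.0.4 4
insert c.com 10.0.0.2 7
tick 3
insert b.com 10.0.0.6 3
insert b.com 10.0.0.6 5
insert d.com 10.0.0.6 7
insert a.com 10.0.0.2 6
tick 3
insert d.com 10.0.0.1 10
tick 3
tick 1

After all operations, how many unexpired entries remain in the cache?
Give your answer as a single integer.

Op 1: tick 3 -> clock=3.
Op 2: tick 1 -> clock=4.
Op 3: tick 2 -> clock=6.
Op 4: tick 3 -> clock=9.
Op 5: tick 1 -> clock=10.
Op 6: insert b.com -> 10.0.0.6 (expiry=10+7=17). clock=10
Op 7: insert c.com -> 10.0.0.1 (expiry=10+3=13). clock=10
Op 8: tick 4 -> clock=14. purged={c.com}
Op 9: tick 2 -> clock=16.
Op 10: insert a.com -> 10.0.0.5 (expiry=16+1=17). clock=16
Op 11: tick 3 -> clock=19. purged={a.com,b.com}
Op 12: insert e.com -> 10.0.0.4 (expiry=19+10=29). clock=19
Op 13: tick 2 -> clock=21.
Op 14: insert a.com -> 10.0.0.4 (expiry=21+4=25). clock=21
Op 15: insert c.com -> 10.0.0.2 (expiry=21+7=28). clock=21
Op 16: tick 3 -> clock=24.
Op 17: insert b.com -> 10.0.0.6 (expiry=24+3=27). clock=24
Op 18: insert b.com -> 10.0.0.6 (expiry=24+5=29). clock=24
Op 19: insert d.com -> 10.0.0.6 (expiry=24+7=31). clock=24
Op 20: insert a.com -> 10.0.0.2 (expiry=24+6=30). clock=24
Op 21: tick 3 -> clock=27.
Op 22: insert d.com -> 10.0.0.1 (expiry=27+10=37). clock=27
Op 23: tick 3 -> clock=30. purged={a.com,b.com,c.com,e.com}
Op 24: tick 1 -> clock=31.
Final cache (unexpired): {d.com} -> size=1

Answer: 1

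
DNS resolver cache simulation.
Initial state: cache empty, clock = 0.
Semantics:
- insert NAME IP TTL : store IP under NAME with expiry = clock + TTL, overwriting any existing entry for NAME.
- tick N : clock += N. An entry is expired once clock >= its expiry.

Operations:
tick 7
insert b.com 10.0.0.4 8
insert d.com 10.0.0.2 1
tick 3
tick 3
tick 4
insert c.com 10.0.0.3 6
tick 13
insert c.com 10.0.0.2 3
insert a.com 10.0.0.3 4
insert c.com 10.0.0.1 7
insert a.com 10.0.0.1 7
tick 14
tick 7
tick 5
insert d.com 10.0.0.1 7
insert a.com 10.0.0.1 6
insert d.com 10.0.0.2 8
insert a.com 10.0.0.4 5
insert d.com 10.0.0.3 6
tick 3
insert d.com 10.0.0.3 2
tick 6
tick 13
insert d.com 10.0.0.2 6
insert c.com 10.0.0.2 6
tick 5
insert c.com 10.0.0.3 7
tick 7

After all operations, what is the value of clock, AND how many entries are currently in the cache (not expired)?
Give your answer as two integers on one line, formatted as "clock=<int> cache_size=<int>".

Answer: clock=90 cache_size=0

Derivation:
Op 1: tick 7 -> clock=7.
Op 2: insert b.com -> 10.0.0.4 (expiry=7+8=15). clock=7
Op 3: insert d.com -> 10.0.0.2 (expiry=7+1=8). clock=7
Op 4: tick 3 -> clock=10. purged={d.com}
Op 5: tick 3 -> clock=13.
Op 6: tick 4 -> clock=17. purged={b.com}
Op 7: insert c.com -> 10.0.0.3 (expiry=17+6=23). clock=17
Op 8: tick 13 -> clock=30. purged={c.com}
Op 9: insert c.com -> 10.0.0.2 (expiry=30+3=33). clock=30
Op 10: insert a.com -> 10.0.0.3 (expiry=30+4=34). clock=30
Op 11: insert c.com -> 10.0.0.1 (expiry=30+7=37). clock=30
Op 12: insert a.com -> 10.0.0.1 (expiry=30+7=37). clock=30
Op 13: tick 14 -> clock=44. purged={a.com,c.com}
Op 14: tick 7 -> clock=51.
Op 15: tick 5 -> clock=56.
Op 16: insert d.com -> 10.0.0.1 (expiry=56+7=63). clock=56
Op 17: insert a.com -> 10.0.0.1 (expiry=56+6=62). clock=56
Op 18: insert d.com -> 10.0.0.2 (expiry=56+8=64). clock=56
Op 19: insert a.com -> 10.0.0.4 (expiry=56+5=61). clock=56
Op 20: insert d.com -> 10.0.0.3 (expiry=56+6=62). clock=56
Op 21: tick 3 -> clock=59.
Op 22: insert d.com -> 10.0.0.3 (expiry=59+2=61). clock=59
Op 23: tick 6 -> clock=65. purged={a.com,d.com}
Op 24: tick 13 -> clock=78.
Op 25: insert d.com -> 10.0.0.2 (expiry=78+6=84). clock=78
Op 26: insert c.com -> 10.0.0.2 (expiry=78+6=84). clock=78
Op 27: tick 5 -> clock=83.
Op 28: insert c.com -> 10.0.0.3 (expiry=83+7=90). clock=83
Op 29: tick 7 -> clock=90. purged={c.com,d.com}
Final clock = 90
Final cache (unexpired): {} -> size=0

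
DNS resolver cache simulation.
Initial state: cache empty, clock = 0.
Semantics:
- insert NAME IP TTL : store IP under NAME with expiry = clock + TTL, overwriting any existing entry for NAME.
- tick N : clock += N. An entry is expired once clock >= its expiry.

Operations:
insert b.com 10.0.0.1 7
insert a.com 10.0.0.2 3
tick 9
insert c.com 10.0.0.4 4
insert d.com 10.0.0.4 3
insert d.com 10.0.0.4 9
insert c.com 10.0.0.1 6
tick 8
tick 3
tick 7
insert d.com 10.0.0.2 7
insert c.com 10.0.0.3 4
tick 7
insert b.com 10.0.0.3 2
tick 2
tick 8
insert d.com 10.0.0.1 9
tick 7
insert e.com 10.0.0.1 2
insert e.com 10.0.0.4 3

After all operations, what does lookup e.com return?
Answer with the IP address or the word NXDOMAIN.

Op 1: insert b.com -> 10.0.0.1 (expiry=0+7=7). clock=0
Op 2: insert a.com -> 10.0.0.2 (expiry=0+3=3). clock=0
Op 3: tick 9 -> clock=9. purged={a.com,b.com}
Op 4: insert c.com -> 10.0.0.4 (expiry=9+4=13). clock=9
Op 5: insert d.com -> 10.0.0.4 (expiry=9+3=12). clock=9
Op 6: insert d.com -> 10.0.0.4 (expiry=9+9=18). clock=9
Op 7: insert c.com -> 10.0.0.1 (expiry=9+6=15). clock=9
Op 8: tick 8 -> clock=17. purged={c.com}
Op 9: tick 3 -> clock=20. purged={d.com}
Op 10: tick 7 -> clock=27.
Op 11: insert d.com -> 10.0.0.2 (expiry=27+7=34). clock=27
Op 12: insert c.com -> 10.0.0.3 (expiry=27+4=31). clock=27
Op 13: tick 7 -> clock=34. purged={c.com,d.com}
Op 14: insert b.com -> 10.0.0.3 (expiry=34+2=36). clock=34
Op 15: tick 2 -> clock=36. purged={b.com}
Op 16: tick 8 -> clock=44.
Op 17: insert d.com -> 10.0.0.1 (expiry=44+9=53). clock=44
Op 18: tick 7 -> clock=51.
Op 19: insert e.com -> 10.0.0.1 (expiry=51+2=53). clock=51
Op 20: insert e.com -> 10.0.0.4 (expiry=51+3=54). clock=51
lookup e.com: present, ip=10.0.0.4 expiry=54 > clock=51

Answer: 10.0.0.4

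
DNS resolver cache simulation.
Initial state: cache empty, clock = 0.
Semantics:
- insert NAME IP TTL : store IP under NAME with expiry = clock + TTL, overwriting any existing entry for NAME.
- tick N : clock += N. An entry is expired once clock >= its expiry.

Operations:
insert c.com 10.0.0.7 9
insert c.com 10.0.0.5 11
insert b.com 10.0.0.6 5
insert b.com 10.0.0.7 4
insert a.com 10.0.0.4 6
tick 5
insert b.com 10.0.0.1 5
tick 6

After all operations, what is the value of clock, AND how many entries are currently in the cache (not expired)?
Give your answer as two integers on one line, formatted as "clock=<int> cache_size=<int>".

Op 1: insert c.com -> 10.0.0.7 (expiry=0+9=9). clock=0
Op 2: insert c.com -> 10.0.0.5 (expiry=0+11=11). clock=0
Op 3: insert b.com -> 10.0.0.6 (expiry=0+5=5). clock=0
Op 4: insert b.com -> 10.0.0.7 (expiry=0+4=4). clock=0
Op 5: insert a.com -> 10.0.0.4 (expiry=0+6=6). clock=0
Op 6: tick 5 -> clock=5. purged={b.com}
Op 7: insert b.com -> 10.0.0.1 (expiry=5+5=10). clock=5
Op 8: tick 6 -> clock=11. purged={a.com,b.com,c.com}
Final clock = 11
Final cache (unexpired): {} -> size=0

Answer: clock=11 cache_size=0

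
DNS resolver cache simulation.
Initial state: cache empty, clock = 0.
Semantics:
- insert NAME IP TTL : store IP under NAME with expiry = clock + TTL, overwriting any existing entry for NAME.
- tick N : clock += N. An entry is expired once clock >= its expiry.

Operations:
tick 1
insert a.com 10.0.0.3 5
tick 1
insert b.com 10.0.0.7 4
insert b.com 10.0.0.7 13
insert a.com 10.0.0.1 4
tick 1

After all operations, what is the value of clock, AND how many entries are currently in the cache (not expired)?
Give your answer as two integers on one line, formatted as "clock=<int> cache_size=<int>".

Op 1: tick 1 -> clock=1.
Op 2: insert a.com -> 10.0.0.3 (expiry=1+5=6). clock=1
Op 3: tick 1 -> clock=2.
Op 4: insert b.com -> 10.0.0.7 (expiry=2+4=6). clock=2
Op 5: insert b.com -> 10.0.0.7 (expiry=2+13=15). clock=2
Op 6: insert a.com -> 10.0.0.1 (expiry=2+4=6). clock=2
Op 7: tick 1 -> clock=3.
Final clock = 3
Final cache (unexpired): {a.com,b.com} -> size=2

Answer: clock=3 cache_size=2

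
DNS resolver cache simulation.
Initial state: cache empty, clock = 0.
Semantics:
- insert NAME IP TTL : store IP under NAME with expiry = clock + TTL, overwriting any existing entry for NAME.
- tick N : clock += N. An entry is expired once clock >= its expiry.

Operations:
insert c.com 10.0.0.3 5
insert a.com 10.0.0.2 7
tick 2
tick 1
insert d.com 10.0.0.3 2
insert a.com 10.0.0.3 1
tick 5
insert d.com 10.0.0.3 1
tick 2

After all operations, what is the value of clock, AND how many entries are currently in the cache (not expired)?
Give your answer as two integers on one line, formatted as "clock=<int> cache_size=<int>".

Op 1: insert c.com -> 10.0.0.3 (expiry=0+5=5). clock=0
Op 2: insert a.com -> 10.0.0.2 (expiry=0+7=7). clock=0
Op 3: tick 2 -> clock=2.
Op 4: tick 1 -> clock=3.
Op 5: insert d.com -> 10.0.0.3 (expiry=3+2=5). clock=3
Op 6: insert a.com -> 10.0.0.3 (expiry=3+1=4). clock=3
Op 7: tick 5 -> clock=8. purged={a.com,c.com,d.com}
Op 8: insert d.com -> 10.0.0.3 (expiry=8+1=9). clock=8
Op 9: tick 2 -> clock=10. purged={d.com}
Final clock = 10
Final cache (unexpired): {} -> size=0

Answer: clock=10 cache_size=0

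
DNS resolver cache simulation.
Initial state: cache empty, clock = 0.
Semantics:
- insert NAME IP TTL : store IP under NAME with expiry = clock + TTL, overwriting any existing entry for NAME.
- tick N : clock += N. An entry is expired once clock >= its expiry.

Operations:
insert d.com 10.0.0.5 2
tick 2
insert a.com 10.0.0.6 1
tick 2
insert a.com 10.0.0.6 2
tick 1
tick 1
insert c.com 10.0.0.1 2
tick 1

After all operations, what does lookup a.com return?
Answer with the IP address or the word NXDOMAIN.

Op 1: insert d.com -> 10.0.0.5 (expiry=0+2=2). clock=0
Op 2: tick 2 -> clock=2. purged={d.com}
Op 3: insert a.com -> 10.0.0.6 (expiry=2+1=3). clock=2
Op 4: tick 2 -> clock=4. purged={a.com}
Op 5: insert a.com -> 10.0.0.6 (expiry=4+2=6). clock=4
Op 6: tick 1 -> clock=5.
Op 7: tick 1 -> clock=6. purged={a.com}
Op 8: insert c.com -> 10.0.0.1 (expiry=6+2=8). clock=6
Op 9: tick 1 -> clock=7.
lookup a.com: not in cache (expired or never inserted)

Answer: NXDOMAIN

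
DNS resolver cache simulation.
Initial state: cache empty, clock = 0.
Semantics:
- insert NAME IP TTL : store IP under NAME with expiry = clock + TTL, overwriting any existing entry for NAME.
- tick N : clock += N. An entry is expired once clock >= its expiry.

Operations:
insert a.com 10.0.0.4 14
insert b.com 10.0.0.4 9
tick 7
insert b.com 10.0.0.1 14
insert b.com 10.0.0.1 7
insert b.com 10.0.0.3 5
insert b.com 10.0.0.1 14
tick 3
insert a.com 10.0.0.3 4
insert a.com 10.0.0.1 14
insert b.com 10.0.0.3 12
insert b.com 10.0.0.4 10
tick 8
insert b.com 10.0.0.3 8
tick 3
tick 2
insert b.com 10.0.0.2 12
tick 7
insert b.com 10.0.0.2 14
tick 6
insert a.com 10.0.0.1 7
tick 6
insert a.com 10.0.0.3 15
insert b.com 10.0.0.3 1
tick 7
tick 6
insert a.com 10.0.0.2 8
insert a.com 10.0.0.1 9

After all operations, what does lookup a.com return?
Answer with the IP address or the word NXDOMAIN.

Answer: 10.0.0.1

Derivation:
Op 1: insert a.com -> 10.0.0.4 (expiry=0+14=14). clock=0
Op 2: insert b.com -> 10.0.0.4 (expiry=0+9=9). clock=0
Op 3: tick 7 -> clock=7.
Op 4: insert b.com -> 10.0.0.1 (expiry=7+14=21). clock=7
Op 5: insert b.com -> 10.0.0.1 (expiry=7+7=14). clock=7
Op 6: insert b.com -> 10.0.0.3 (expiry=7+5=12). clock=7
Op 7: insert b.com -> 10.0.0.1 (expiry=7+14=21). clock=7
Op 8: tick 3 -> clock=10.
Op 9: insert a.com -> 10.0.0.3 (expiry=10+4=14). clock=10
Op 10: insert a.com -> 10.0.0.1 (expiry=10+14=24). clock=10
Op 11: insert b.com -> 10.0.0.3 (expiry=10+12=22). clock=10
Op 12: insert b.com -> 10.0.0.4 (expiry=10+10=20). clock=10
Op 13: tick 8 -> clock=18.
Op 14: insert b.com -> 10.0.0.3 (expiry=18+8=26). clock=18
Op 15: tick 3 -> clock=21.
Op 16: tick 2 -> clock=23.
Op 17: insert b.com -> 10.0.0.2 (expiry=23+12=35). clock=23
Op 18: tick 7 -> clock=30. purged={a.com}
Op 19: insert b.com -> 10.0.0.2 (expiry=30+14=44). clock=30
Op 20: tick 6 -> clock=36.
Op 21: insert a.com -> 10.0.0.1 (expiry=36+7=43). clock=36
Op 22: tick 6 -> clock=42.
Op 23: insert a.com -> 10.0.0.3 (expiry=42+15=57). clock=42
Op 24: insert b.com -> 10.0.0.3 (expiry=42+1=43). clock=42
Op 25: tick 7 -> clock=49. purged={b.com}
Op 26: tick 6 -> clock=55.
Op 27: insert a.com -> 10.0.0.2 (expiry=55+8=63). clock=55
Op 28: insert a.com -> 10.0.0.1 (expiry=55+9=64). clock=55
lookup a.com: present, ip=10.0.0.1 expiry=64 > clock=55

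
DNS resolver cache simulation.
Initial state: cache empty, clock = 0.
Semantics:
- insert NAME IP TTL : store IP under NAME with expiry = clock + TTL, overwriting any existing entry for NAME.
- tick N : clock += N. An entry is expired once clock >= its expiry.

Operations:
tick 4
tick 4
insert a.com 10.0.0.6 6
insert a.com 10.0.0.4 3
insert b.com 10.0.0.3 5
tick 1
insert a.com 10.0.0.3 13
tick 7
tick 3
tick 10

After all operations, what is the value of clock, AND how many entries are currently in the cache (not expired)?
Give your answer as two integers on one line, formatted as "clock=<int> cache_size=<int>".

Answer: clock=29 cache_size=0

Derivation:
Op 1: tick 4 -> clock=4.
Op 2: tick 4 -> clock=8.
Op 3: insert a.com -> 10.0.0.6 (expiry=8+6=14). clock=8
Op 4: insert a.com -> 10.0.0.4 (expiry=8+3=11). clock=8
Op 5: insert b.com -> 10.0.0.3 (expiry=8+5=13). clock=8
Op 6: tick 1 -> clock=9.
Op 7: insert a.com -> 10.0.0.3 (expiry=9+13=22). clock=9
Op 8: tick 7 -> clock=16. purged={b.com}
Op 9: tick 3 -> clock=19.
Op 10: tick 10 -> clock=29. purged={a.com}
Final clock = 29
Final cache (unexpired): {} -> size=0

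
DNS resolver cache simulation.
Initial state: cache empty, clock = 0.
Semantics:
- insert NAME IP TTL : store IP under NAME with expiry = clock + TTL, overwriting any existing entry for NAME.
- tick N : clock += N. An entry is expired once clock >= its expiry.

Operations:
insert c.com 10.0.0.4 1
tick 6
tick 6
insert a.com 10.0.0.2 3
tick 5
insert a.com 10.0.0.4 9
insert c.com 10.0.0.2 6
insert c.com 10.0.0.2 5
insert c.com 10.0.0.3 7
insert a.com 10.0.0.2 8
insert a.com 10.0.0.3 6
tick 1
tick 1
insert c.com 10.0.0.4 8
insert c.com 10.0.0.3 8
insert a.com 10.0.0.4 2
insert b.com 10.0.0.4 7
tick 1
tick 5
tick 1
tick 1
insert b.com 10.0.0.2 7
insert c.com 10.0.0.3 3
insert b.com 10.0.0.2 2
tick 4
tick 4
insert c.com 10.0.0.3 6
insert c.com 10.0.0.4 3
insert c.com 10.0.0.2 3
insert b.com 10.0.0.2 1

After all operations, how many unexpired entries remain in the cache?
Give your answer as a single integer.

Answer: 2

Derivation:
Op 1: insert c.com -> 10.0.0.4 (expiry=0+1=1). clock=0
Op 2: tick 6 -> clock=6. purged={c.com}
Op 3: tick 6 -> clock=12.
Op 4: insert a.com -> 10.0.0.2 (expiry=12+3=15). clock=12
Op 5: tick 5 -> clock=17. purged={a.com}
Op 6: insert a.com -> 10.0.0.4 (expiry=17+9=26). clock=17
Op 7: insert c.com -> 10.0.0.2 (expiry=17+6=23). clock=17
Op 8: insert c.com -> 10.0.0.2 (expiry=17+5=22). clock=17
Op 9: insert c.com -> 10.0.0.3 (expiry=17+7=24). clock=17
Op 10: insert a.com -> 10.0.0.2 (expiry=17+8=25). clock=17
Op 11: insert a.com -> 10.0.0.3 (expiry=17+6=23). clock=17
Op 12: tick 1 -> clock=18.
Op 13: tick 1 -> clock=19.
Op 14: insert c.com -> 10.0.0.4 (expiry=19+8=27). clock=19
Op 15: insert c.com -> 10.0.0.3 (expiry=19+8=27). clock=19
Op 16: insert a.com -> 10.0.0.4 (expiry=19+2=21). clock=19
Op 17: insert b.com -> 10.0.0.4 (expiry=19+7=26). clock=19
Op 18: tick 1 -> clock=20.
Op 19: tick 5 -> clock=25. purged={a.com}
Op 20: tick 1 -> clock=26. purged={b.com}
Op 21: tick 1 -> clock=27. purged={c.com}
Op 22: insert b.com -> 10.0.0.2 (expiry=27+7=34). clock=27
Op 23: insert c.com -> 10.0.0.3 (expiry=27+3=30). clock=27
Op 24: insert b.com -> 10.0.0.2 (expiry=27+2=29). clock=27
Op 25: tick 4 -> clock=31. purged={b.com,c.com}
Op 26: tick 4 -> clock=35.
Op 27: insert c.com -> 10.0.0.3 (expiry=35+6=41). clock=35
Op 28: insert c.com -> 10.0.0.4 (expiry=35+3=38). clock=35
Op 29: insert c.com -> 10.0.0.2 (expiry=35+3=38). clock=35
Op 30: insert b.com -> 10.0.0.2 (expiry=35+1=36). clock=35
Final cache (unexpired): {b.com,c.com} -> size=2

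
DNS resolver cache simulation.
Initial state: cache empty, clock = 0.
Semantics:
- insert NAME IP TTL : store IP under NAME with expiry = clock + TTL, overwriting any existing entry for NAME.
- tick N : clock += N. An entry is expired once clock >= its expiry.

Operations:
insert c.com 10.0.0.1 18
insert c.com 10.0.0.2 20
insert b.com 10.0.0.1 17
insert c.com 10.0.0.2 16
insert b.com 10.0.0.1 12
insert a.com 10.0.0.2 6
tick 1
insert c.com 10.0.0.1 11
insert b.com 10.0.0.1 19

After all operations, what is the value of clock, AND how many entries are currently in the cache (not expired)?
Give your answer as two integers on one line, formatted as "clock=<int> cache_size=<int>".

Answer: clock=1 cache_size=3

Derivation:
Op 1: insert c.com -> 10.0.0.1 (expiry=0+18=18). clock=0
Op 2: insert c.com -> 10.0.0.2 (expiry=0+20=20). clock=0
Op 3: insert b.com -> 10.0.0.1 (expiry=0+17=17). clock=0
Op 4: insert c.com -> 10.0.0.2 (expiry=0+16=16). clock=0
Op 5: insert b.com -> 10.0.0.1 (expiry=0+12=12). clock=0
Op 6: insert a.com -> 10.0.0.2 (expiry=0+6=6). clock=0
Op 7: tick 1 -> clock=1.
Op 8: insert c.com -> 10.0.0.1 (expiry=1+11=12). clock=1
Op 9: insert b.com -> 10.0.0.1 (expiry=1+19=20). clock=1
Final clock = 1
Final cache (unexpired): {a.com,b.com,c.com} -> size=3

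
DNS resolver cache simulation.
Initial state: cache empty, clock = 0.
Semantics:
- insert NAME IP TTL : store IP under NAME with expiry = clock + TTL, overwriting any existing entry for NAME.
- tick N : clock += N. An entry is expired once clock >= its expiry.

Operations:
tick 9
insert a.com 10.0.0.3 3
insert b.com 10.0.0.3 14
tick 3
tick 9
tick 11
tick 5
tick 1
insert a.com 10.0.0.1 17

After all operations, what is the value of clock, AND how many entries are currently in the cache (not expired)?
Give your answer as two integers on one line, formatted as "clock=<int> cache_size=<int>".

Op 1: tick 9 -> clock=9.
Op 2: insert a.com -> 10.0.0.3 (expiry=9+3=12). clock=9
Op 3: insert b.com -> 10.0.0.3 (expiry=9+14=23). clock=9
Op 4: tick 3 -> clock=12. purged={a.com}
Op 5: tick 9 -> clock=21.
Op 6: tick 11 -> clock=32. purged={b.com}
Op 7: tick 5 -> clock=37.
Op 8: tick 1 -> clock=38.
Op 9: insert a.com -> 10.0.0.1 (expiry=38+17=55). clock=38
Final clock = 38
Final cache (unexpired): {a.com} -> size=1

Answer: clock=38 cache_size=1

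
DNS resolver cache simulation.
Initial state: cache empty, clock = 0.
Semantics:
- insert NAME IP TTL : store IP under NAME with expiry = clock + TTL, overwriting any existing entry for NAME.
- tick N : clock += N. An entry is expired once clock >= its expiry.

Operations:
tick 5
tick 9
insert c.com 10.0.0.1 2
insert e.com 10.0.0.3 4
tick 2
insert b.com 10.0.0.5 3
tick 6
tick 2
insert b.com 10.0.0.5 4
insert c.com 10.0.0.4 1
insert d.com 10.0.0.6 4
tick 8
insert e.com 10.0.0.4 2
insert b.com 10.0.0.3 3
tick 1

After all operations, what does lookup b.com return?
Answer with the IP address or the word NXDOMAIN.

Op 1: tick 5 -> clock=5.
Op 2: tick 9 -> clock=14.
Op 3: insert c.com -> 10.0.0.1 (expiry=14+2=16). clock=14
Op 4: insert e.com -> 10.0.0.3 (expiry=14+4=18). clock=14
Op 5: tick 2 -> clock=16. purged={c.com}
Op 6: insert b.com -> 10.0.0.5 (expiry=16+3=19). clock=16
Op 7: tick 6 -> clock=22. purged={b.com,e.com}
Op 8: tick 2 -> clock=24.
Op 9: insert b.com -> 10.0.0.5 (expiry=24+4=28). clock=24
Op 10: insert c.com -> 10.0.0.4 (expiry=24+1=25). clock=24
Op 11: insert d.com -> 10.0.0.6 (expiry=24+4=28). clock=24
Op 12: tick 8 -> clock=32. purged={b.com,c.com,d.com}
Op 13: insert e.com -> 10.0.0.4 (expiry=32+2=34). clock=32
Op 14: insert b.com -> 10.0.0.3 (expiry=32+3=35). clock=32
Op 15: tick 1 -> clock=33.
lookup b.com: present, ip=10.0.0.3 expiry=35 > clock=33

Answer: 10.0.0.3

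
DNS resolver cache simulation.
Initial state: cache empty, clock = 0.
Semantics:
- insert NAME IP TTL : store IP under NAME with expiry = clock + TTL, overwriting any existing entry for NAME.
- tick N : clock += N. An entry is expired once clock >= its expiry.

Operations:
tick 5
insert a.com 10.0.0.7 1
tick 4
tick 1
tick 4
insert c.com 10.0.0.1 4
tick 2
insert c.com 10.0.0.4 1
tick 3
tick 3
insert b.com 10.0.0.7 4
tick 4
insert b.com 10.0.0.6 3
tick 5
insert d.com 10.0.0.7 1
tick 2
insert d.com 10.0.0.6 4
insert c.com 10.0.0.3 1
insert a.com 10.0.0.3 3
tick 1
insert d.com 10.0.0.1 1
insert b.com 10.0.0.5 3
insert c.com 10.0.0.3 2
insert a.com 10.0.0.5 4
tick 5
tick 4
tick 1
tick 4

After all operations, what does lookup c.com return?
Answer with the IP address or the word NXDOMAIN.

Op 1: tick 5 -> clock=5.
Op 2: insert a.com -> 10.0.0.7 (expiry=5+1=6). clock=5
Op 3: tick 4 -> clock=9. purged={a.com}
Op 4: tick 1 -> clock=10.
Op 5: tick 4 -> clock=14.
Op 6: insert c.com -> 10.0.0.1 (expiry=14+4=18). clock=14
Op 7: tick 2 -> clock=16.
Op 8: insert c.com -> 10.0.0.4 (expiry=16+1=17). clock=16
Op 9: tick 3 -> clock=19. purged={c.com}
Op 10: tick 3 -> clock=22.
Op 11: insert b.com -> 10.0.0.7 (expiry=22+4=26). clock=22
Op 12: tick 4 -> clock=26. purged={b.com}
Op 13: insert b.com -> 10.0.0.6 (expiry=26+3=29). clock=26
Op 14: tick 5 -> clock=31. purged={b.com}
Op 15: insert d.com -> 10.0.0.7 (expiry=31+1=32). clock=31
Op 16: tick 2 -> clock=33. purged={d.com}
Op 17: insert d.com -> 10.0.0.6 (expiry=33+4=37). clock=33
Op 18: insert c.com -> 10.0.0.3 (expiry=33+1=34). clock=33
Op 19: insert a.com -> 10.0.0.3 (expiry=33+3=36). clock=33
Op 20: tick 1 -> clock=34. purged={c.com}
Op 21: insert d.com -> 10.0.0.1 (expiry=34+1=35). clock=34
Op 22: insert b.com -> 10.0.0.5 (expiry=34+3=37). clock=34
Op 23: insert c.com -> 10.0.0.3 (expiry=34+2=36). clock=34
Op 24: insert a.com -> 10.0.0.5 (expiry=34+4=38). clock=34
Op 25: tick 5 -> clock=39. purged={a.com,b.com,c.com,d.com}
Op 26: tick 4 -> clock=43.
Op 27: tick 1 -> clock=44.
Op 28: tick 4 -> clock=48.
lookup c.com: not in cache (expired or never inserted)

Answer: NXDOMAIN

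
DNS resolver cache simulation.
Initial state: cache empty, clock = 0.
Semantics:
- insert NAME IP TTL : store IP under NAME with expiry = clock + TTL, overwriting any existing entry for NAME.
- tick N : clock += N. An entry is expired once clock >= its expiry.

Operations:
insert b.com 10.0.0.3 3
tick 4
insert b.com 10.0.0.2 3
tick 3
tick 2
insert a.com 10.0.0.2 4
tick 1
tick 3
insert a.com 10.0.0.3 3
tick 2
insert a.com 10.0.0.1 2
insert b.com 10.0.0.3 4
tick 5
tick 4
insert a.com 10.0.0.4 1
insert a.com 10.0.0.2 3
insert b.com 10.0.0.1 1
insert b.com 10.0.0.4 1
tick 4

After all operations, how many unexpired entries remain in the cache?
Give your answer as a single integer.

Answer: 0

Derivation:
Op 1: insert b.com -> 10.0.0.3 (expiry=0+3=3). clock=0
Op 2: tick 4 -> clock=4. purged={b.com}
Op 3: insert b.com -> 10.0.0.2 (expiry=4+3=7). clock=4
Op 4: tick 3 -> clock=7. purged={b.com}
Op 5: tick 2 -> clock=9.
Op 6: insert a.com -> 10.0.0.2 (expiry=9+4=13). clock=9
Op 7: tick 1 -> clock=10.
Op 8: tick 3 -> clock=13. purged={a.com}
Op 9: insert a.com -> 10.0.0.3 (expiry=13+3=16). clock=13
Op 10: tick 2 -> clock=15.
Op 11: insert a.com -> 10.0.0.1 (expiry=15+2=17). clock=15
Op 12: insert b.com -> 10.0.0.3 (expiry=15+4=19). clock=15
Op 13: tick 5 -> clock=20. purged={a.com,b.com}
Op 14: tick 4 -> clock=24.
Op 15: insert a.com -> 10.0.0.4 (expiry=24+1=25). clock=24
Op 16: insert a.com -> 10.0.0.2 (expiry=24+3=27). clock=24
Op 17: insert b.com -> 10.0.0.1 (expiry=24+1=25). clock=24
Op 18: insert b.com -> 10.0.0.4 (expiry=24+1=25). clock=24
Op 19: tick 4 -> clock=28. purged={a.com,b.com}
Final cache (unexpired): {} -> size=0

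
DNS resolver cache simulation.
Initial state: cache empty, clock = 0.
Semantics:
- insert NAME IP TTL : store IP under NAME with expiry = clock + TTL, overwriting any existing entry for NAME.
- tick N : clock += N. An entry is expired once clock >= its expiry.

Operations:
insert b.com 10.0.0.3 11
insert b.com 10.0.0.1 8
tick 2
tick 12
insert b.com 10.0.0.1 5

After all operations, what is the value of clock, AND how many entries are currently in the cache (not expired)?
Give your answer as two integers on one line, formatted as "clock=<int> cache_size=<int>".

Answer: clock=14 cache_size=1

Derivation:
Op 1: insert b.com -> 10.0.0.3 (expiry=0+11=11). clock=0
Op 2: insert b.com -> 10.0.0.1 (expiry=0+8=8). clock=0
Op 3: tick 2 -> clock=2.
Op 4: tick 12 -> clock=14. purged={b.com}
Op 5: insert b.com -> 10.0.0.1 (expiry=14+5=19). clock=14
Final clock = 14
Final cache (unexpired): {b.com} -> size=1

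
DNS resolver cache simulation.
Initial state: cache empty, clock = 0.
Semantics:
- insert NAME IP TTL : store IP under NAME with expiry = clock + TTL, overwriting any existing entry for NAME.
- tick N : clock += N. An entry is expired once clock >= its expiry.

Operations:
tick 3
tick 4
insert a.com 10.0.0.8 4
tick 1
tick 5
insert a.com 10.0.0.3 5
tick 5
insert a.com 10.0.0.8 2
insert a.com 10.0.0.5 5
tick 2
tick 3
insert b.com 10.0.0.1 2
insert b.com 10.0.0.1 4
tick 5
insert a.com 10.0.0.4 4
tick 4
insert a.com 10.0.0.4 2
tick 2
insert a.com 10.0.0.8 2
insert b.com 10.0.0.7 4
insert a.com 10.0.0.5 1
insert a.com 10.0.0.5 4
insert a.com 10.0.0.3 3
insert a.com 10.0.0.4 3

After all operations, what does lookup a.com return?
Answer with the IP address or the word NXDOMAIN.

Op 1: tick 3 -> clock=3.
Op 2: tick 4 -> clock=7.
Op 3: insert a.com -> 10.0.0.8 (expiry=7+4=11). clock=7
Op 4: tick 1 -> clock=8.
Op 5: tick 5 -> clock=13. purged={a.com}
Op 6: insert a.com -> 10.0.0.3 (expiry=13+5=18). clock=13
Op 7: tick 5 -> clock=18. purged={a.com}
Op 8: insert a.com -> 10.0.0.8 (expiry=18+2=20). clock=18
Op 9: insert a.com -> 10.0.0.5 (expiry=18+5=23). clock=18
Op 10: tick 2 -> clock=20.
Op 11: tick 3 -> clock=23. purged={a.com}
Op 12: insert b.com -> 10.0.0.1 (expiry=23+2=25). clock=23
Op 13: insert b.com -> 10.0.0.1 (expiry=23+4=27). clock=23
Op 14: tick 5 -> clock=28. purged={b.com}
Op 15: insert a.com -> 10.0.0.4 (expiry=28+4=32). clock=28
Op 16: tick 4 -> clock=32. purged={a.com}
Op 17: insert a.com -> 10.0.0.4 (expiry=32+2=34). clock=32
Op 18: tick 2 -> clock=34. purged={a.com}
Op 19: insert a.com -> 10.0.0.8 (expiry=34+2=36). clock=34
Op 20: insert b.com -> 10.0.0.7 (expiry=34+4=38). clock=34
Op 21: insert a.com -> 10.0.0.5 (expiry=34+1=35). clock=34
Op 22: insert a.com -> 10.0.0.5 (expiry=34+4=38). clock=34
Op 23: insert a.com -> 10.0.0.3 (expiry=34+3=37). clock=34
Op 24: insert a.com -> 10.0.0.4 (expiry=34+3=37). clock=34
lookup a.com: present, ip=10.0.0.4 expiry=37 > clock=34

Answer: 10.0.0.4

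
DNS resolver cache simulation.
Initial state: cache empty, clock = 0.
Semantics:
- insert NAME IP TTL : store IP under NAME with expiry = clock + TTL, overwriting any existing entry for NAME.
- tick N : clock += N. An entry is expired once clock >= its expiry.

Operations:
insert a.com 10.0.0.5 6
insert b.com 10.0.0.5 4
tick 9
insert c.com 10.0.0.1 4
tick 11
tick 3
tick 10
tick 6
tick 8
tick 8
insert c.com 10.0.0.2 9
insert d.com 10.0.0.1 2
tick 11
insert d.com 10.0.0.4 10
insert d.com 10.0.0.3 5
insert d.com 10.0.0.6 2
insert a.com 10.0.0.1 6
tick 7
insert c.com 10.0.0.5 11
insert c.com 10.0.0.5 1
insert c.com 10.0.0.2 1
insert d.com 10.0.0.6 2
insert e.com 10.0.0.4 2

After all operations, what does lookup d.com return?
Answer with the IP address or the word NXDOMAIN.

Op 1: insert a.com -> 10.0.0.5 (expiry=0+6=6). clock=0
Op 2: insert b.com -> 10.0.0.5 (expiry=0+4=4). clock=0
Op 3: tick 9 -> clock=9. purged={a.com,b.com}
Op 4: insert c.com -> 10.0.0.1 (expiry=9+4=13). clock=9
Op 5: tick 11 -> clock=20. purged={c.com}
Op 6: tick 3 -> clock=23.
Op 7: tick 10 -> clock=33.
Op 8: tick 6 -> clock=39.
Op 9: tick 8 -> clock=47.
Op 10: tick 8 -> clock=55.
Op 11: insert c.com -> 10.0.0.2 (expiry=55+9=64). clock=55
Op 12: insert d.com -> 10.0.0.1 (expiry=55+2=57). clock=55
Op 13: tick 11 -> clock=66. purged={c.com,d.com}
Op 14: insert d.com -> 10.0.0.4 (expiry=66+10=76). clock=66
Op 15: insert d.com -> 10.0.0.3 (expiry=66+5=71). clock=66
Op 16: insert d.com -> 10.0.0.6 (expiry=66+2=68). clock=66
Op 17: insert a.com -> 10.0.0.1 (expiry=66+6=72). clock=66
Op 18: tick 7 -> clock=73. purged={a.com,d.com}
Op 19: insert c.com -> 10.0.0.5 (expiry=73+11=84). clock=73
Op 20: insert c.com -> 10.0.0.5 (expiry=73+1=74). clock=73
Op 21: insert c.com -> 10.0.0.2 (expiry=73+1=74). clock=73
Op 22: insert d.com -> 10.0.0.6 (expiry=73+2=75). clock=73
Op 23: insert e.com -> 10.0.0.4 (expiry=73+2=75). clock=73
lookup d.com: present, ip=10.0.0.6 expiry=75 > clock=73

Answer: 10.0.0.6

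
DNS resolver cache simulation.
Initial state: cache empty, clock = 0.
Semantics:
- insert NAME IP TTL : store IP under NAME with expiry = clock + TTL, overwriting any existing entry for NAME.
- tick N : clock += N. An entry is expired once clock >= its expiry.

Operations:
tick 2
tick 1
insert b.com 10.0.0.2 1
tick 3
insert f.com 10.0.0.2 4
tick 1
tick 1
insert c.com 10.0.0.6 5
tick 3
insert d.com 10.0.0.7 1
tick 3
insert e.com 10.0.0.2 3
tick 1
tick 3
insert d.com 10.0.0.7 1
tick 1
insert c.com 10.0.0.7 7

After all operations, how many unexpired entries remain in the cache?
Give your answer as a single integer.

Op 1: tick 2 -> clock=2.
Op 2: tick 1 -> clock=3.
Op 3: insert b.com -> 10.0.0.2 (expiry=3+1=4). clock=3
Op 4: tick 3 -> clock=6. purged={b.com}
Op 5: insert f.com -> 10.0.0.2 (expiry=6+4=10). clock=6
Op 6: tick 1 -> clock=7.
Op 7: tick 1 -> clock=8.
Op 8: insert c.com -> 10.0.0.6 (expiry=8+5=13). clock=8
Op 9: tick 3 -> clock=11. purged={f.com}
Op 10: insert d.com -> 10.0.0.7 (expiry=11+1=12). clock=11
Op 11: tick 3 -> clock=14. purged={c.com,d.com}
Op 12: insert e.com -> 10.0.0.2 (expiry=14+3=17). clock=14
Op 13: tick 1 -> clock=15.
Op 14: tick 3 -> clock=18. purged={e.com}
Op 15: insert d.com -> 10.0.0.7 (expiry=18+1=19). clock=18
Op 16: tick 1 -> clock=19. purged={d.com}
Op 17: insert c.com -> 10.0.0.7 (expiry=19+7=26). clock=19
Final cache (unexpired): {c.com} -> size=1

Answer: 1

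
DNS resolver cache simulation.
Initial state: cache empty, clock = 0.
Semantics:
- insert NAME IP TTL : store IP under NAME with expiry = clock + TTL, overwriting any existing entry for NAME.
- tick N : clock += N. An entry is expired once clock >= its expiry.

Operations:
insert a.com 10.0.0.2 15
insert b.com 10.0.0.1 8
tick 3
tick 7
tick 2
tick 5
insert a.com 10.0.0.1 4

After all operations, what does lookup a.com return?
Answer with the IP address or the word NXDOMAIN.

Answer: 10.0.0.1

Derivation:
Op 1: insert a.com -> 10.0.0.2 (expiry=0+15=15). clock=0
Op 2: insert b.com -> 10.0.0.1 (expiry=0+8=8). clock=0
Op 3: tick 3 -> clock=3.
Op 4: tick 7 -> clock=10. purged={b.com}
Op 5: tick 2 -> clock=12.
Op 6: tick 5 -> clock=17. purged={a.com}
Op 7: insert a.com -> 10.0.0.1 (expiry=17+4=21). clock=17
lookup a.com: present, ip=10.0.0.1 expiry=21 > clock=17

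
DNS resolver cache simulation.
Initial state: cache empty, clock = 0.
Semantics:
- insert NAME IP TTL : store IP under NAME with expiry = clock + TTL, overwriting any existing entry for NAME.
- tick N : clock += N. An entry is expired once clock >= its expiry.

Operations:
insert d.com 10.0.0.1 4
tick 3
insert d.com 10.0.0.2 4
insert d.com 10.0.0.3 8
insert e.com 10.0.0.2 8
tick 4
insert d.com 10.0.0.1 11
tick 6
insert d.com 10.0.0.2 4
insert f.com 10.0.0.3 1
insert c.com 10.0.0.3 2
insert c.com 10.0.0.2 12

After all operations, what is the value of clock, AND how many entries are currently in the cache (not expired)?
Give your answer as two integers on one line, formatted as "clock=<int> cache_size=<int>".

Op 1: insert d.com -> 10.0.0.1 (expiry=0+4=4). clock=0
Op 2: tick 3 -> clock=3.
Op 3: insert d.com -> 10.0.0.2 (expiry=3+4=7). clock=3
Op 4: insert d.com -> 10.0.0.3 (expiry=3+8=11). clock=3
Op 5: insert e.com -> 10.0.0.2 (expiry=3+8=11). clock=3
Op 6: tick 4 -> clock=7.
Op 7: insert d.com -> 10.0.0.1 (expiry=7+11=18). clock=7
Op 8: tick 6 -> clock=13. purged={e.com}
Op 9: insert d.com -> 10.0.0.2 (expiry=13+4=17). clock=13
Op 10: insert f.com -> 10.0.0.3 (expiry=13+1=14). clock=13
Op 11: insert c.com -> 10.0.0.3 (expiry=13+2=15). clock=13
Op 12: insert c.com -> 10.0.0.2 (expiry=13+12=25). clock=13
Final clock = 13
Final cache (unexpired): {c.com,d.com,f.com} -> size=3

Answer: clock=13 cache_size=3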